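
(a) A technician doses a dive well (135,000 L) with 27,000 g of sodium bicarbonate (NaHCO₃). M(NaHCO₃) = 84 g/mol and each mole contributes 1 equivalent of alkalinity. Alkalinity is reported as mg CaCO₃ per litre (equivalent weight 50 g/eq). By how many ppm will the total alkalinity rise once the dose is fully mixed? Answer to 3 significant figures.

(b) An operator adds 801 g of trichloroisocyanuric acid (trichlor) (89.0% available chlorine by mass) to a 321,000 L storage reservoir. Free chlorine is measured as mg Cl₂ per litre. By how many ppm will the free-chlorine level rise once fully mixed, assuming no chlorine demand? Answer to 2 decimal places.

(a) Moles of NaHCO₃: 27,000 g ÷ 84 g/mol = 321.4 mol → 321.4 eq of alkalinity.
(a) As CaCO₃: 321.4 eq × 50 g/eq = 16,070 g.
(a) Rise: 16,070 g / 135,000 L × 1000 = 119 mg/L.

(b) Available chlorine delivered: 801 g × 0.89 = 712.9 g as Cl₂.
(b) Concentration rise: 712.9 g / 321,000 L = 2.221 mg/L = 2.22 ppm.

(a) 119 ppm; (b) 2.22 ppm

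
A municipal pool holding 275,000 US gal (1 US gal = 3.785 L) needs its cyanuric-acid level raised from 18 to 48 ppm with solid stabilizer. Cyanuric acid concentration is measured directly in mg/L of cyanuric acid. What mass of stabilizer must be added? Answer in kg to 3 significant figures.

Volume: 275,000 US gal × 3.785 L/gal = 1,040,875 L.
CYA to add: (48 − 18) = 30 mg/L × 1,040,875 L = 31,230 g cyanuric acid.

31.2 kg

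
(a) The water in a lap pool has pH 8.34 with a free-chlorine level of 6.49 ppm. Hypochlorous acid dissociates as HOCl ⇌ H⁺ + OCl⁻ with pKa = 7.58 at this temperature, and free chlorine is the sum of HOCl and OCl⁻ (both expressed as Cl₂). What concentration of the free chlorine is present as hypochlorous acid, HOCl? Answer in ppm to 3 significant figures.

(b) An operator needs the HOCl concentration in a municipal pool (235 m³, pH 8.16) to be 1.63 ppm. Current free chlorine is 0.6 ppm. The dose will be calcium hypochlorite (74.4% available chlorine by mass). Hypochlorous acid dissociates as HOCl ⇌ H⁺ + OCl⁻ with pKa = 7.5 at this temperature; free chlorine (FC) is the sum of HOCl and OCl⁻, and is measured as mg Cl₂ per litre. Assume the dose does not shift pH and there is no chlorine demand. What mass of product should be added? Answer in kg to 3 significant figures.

(a) 0.961 ppm; (b) 2.68 kg

(a) [OCl⁻]/[HOCl] = 10^(pH − pKa) = 10^(8.34 − 7.58) = 10^0.76 = 5.754.
(a) Fraction as HOCl = 1 / (1 + 5.754) = 0.1481.
(a) HOCl = 0.1481 × 6.49 ppm = 0.9609 ppm.

(b) Volume: 235 m³ = 235,000 L.
(b) [OCl⁻]/[HOCl] = 10^(pH − pKa) = 10^(8.16 − 7.5) = 4.571; fraction as HOCl = 1/(1 + 4.571) = 0.1795.
(b) Free chlorine required for 1.63 ppm HOCl: 1.63 / 0.1795 = 9.081 ppm.
(b) FC to add: 9.081 − 0.6 = 8.481 mg/L as Cl₂.
(b) Cl₂ equivalent: 8.481 mg/L × 235,000 L = 1993 g.
(b) Product at 74.4% available Cl: 1993 / 0.744 = 2679 g.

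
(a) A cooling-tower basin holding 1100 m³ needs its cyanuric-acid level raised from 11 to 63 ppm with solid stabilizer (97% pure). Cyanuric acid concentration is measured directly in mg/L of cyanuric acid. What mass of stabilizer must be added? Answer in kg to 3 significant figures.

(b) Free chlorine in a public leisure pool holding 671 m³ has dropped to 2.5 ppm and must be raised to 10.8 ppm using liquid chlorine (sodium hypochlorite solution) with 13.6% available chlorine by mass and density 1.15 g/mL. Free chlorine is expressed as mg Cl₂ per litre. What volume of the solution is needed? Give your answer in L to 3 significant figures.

(a) Volume: 1100 m³ = 1,100,000 L.
(a) CYA to add: (63 − 11) = 52 mg/L × 1,100,000 L = 57,200 g cyanuric acid.
(a) At 97% purity: 57,200 / 0.97 = 58,970 g product.

(b) Volume: 671 m³ = 671,000 L.
(b) Chlorine deficit: 10.8 − 2.5 = 8.3 ppm = 8.3 mg/L as Cl₂.
(b) Cl₂ equivalent needed: 8.3 mg/L × 671,000 L = 5,569,000 mg = 5569 g.
(b) Product at 13.6% available chlorine: 5569 / 0.136 = 40,950 g.
(b) Volume at density 1.15 g/mL: 40,950 g ÷ 1.15 g/mL = 35,610 mL.

(a) 59.0 kg; (b) 35.6 L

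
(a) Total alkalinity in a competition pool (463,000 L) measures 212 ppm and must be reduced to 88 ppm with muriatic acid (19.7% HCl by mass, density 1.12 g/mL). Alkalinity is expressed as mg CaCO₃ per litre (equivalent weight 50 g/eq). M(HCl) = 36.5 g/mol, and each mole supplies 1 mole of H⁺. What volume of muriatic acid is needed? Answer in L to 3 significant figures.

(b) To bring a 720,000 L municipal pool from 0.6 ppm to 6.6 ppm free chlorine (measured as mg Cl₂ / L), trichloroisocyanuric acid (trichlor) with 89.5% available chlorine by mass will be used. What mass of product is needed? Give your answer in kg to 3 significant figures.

(a) Alkalinity to neutralize: (212 − 88) = 124 mg/L as CaCO₃ × 463,000 L = 57,410 g as CaCO₃.
(a) Equivalents of H⁺ required: 57,410 ÷ 50 g/eq = 1148 eq = 1148 mol HCl.
(a) Mass of HCl: 1148 × 36.5 = 41,910 g.
(a) Mass of 19.7% solution: 41,910 / 0.197 = 212,700 g.
(a) Volume: 212,700 g ÷ 1.12 g/mL = 190,000 mL.

(b) Chlorine deficit: 6.6 − 0.6 = 6 ppm = 6 mg/L as Cl₂.
(b) Cl₂ equivalent needed: 6 mg/L × 720,000 L = 4,320,000 mg = 4320 g.
(b) Product at 89.5% available chlorine: 4320 / 0.895 = 4827 g.

(a) 190 L; (b) 4.83 kg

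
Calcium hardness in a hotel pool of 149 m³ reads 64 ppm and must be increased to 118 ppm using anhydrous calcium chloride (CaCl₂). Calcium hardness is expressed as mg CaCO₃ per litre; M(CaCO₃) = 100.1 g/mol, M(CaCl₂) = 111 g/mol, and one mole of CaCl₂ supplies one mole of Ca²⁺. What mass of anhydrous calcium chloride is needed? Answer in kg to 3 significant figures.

Volume: 149 m³ = 149,000 L.
Hardness to add: (118 − 64) = 54 mg/L as CaCO₃ × 149,000 L = 8046 g as CaCO₃.
Moles of Ca²⁺ (1 mol Ca²⁺ ≡ 1 mol CaCO₃): 8046 / 100.1 g/mol = 80.38 mol.
Mass of CaCl₂: 80.38 × 111 = 8922 g.

8.92 kg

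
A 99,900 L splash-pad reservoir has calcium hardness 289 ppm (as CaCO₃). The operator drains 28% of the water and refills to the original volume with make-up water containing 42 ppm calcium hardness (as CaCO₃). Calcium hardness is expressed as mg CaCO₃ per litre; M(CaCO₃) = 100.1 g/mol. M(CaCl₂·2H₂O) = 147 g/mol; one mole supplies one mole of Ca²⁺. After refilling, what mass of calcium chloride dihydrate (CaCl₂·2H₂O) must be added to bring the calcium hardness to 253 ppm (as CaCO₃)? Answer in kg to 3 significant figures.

4.86 kg

After draining 28% and refilling: 289 × 0.72 + 42 × 0.28 = 219.84 ppm.
Deficit to target: 253 − 219.84 = 33.16 mg/L.
As CaCO₃: 33.16 mg/L × 99,900 L = 3313 g; ÷ 100.1 = 33.09 mol Ca²⁺.
Mass: 33.09 × 147 = 4865 g.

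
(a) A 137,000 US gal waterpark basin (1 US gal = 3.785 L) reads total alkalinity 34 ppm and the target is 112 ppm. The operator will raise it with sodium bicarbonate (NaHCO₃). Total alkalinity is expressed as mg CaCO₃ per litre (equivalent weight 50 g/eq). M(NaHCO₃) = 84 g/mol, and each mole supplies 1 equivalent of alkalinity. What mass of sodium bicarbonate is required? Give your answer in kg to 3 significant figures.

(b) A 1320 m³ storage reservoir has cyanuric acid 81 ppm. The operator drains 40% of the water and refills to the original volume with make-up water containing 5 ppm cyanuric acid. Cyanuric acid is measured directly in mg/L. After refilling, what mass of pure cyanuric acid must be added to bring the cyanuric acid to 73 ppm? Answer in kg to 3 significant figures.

(a) Volume: 137,000 US gal × 3.785 L/gal = 518,545 L.
(a) Alkalinity to add: (112 − 34) = 78 mg/L as CaCO₃ × 518,545 L = 40,450 g as CaCO₃.
(a) Equivalents: 40,450 g ÷ 50 g/eq = 808.9 eq.
(a) NaHCO₃ supplies 1 eq per mole → 808.9 mol.
(a) Mass: 808.9 mol × 84 g/mol = 67,950 g.

(b) Volume: 1320 m³ = 1,320,000 L.
(b) After draining 40% and refilling: 81 × 0.60 + 5 × 0.40 = 50.6 ppm.
(b) Deficit to target: 73 − 50.6 = 22.4 mg/L.
(b) Mass: 22.4 mg/L × 1,320,000 L = 29,570 g cyanuric acid.

(a) 68.0 kg; (b) 29.6 kg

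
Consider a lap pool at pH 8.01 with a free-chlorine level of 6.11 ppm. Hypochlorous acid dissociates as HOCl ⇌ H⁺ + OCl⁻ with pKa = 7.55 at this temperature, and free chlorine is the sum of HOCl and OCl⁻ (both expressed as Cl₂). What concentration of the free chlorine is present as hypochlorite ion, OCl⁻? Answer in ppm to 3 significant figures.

4.54 ppm

[OCl⁻]/[HOCl] = 10^(pH − pKa) = 10^(8.01 − 7.55) = 10^0.46 = 2.884.
Fraction as HOCl = 1 / (1 + 2.884) = 0.2575.
OCl⁻ = (1 − 0.2575) × 6.11 ppm = 4.537 ppm.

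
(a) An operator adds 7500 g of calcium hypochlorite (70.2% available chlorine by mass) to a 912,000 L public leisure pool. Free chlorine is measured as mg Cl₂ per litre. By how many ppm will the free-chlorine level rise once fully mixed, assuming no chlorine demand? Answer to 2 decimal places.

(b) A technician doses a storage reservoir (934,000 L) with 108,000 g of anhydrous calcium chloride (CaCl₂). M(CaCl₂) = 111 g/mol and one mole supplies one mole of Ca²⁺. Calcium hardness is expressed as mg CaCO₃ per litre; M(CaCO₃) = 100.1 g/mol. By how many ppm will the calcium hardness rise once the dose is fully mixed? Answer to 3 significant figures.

(a) 5.77 ppm; (b) 104 ppm

(a) Available chlorine delivered: 7500 g × 0.702 = 5265 g as Cl₂.
(a) Concentration rise: 5265 g / 912,000 L = 5.773 mg/L = 5.77 ppm.

(b) Moles of Ca²⁺: 108,000 g ÷ 111 g/mol = 973 mol.
(b) As CaCO₃: 973 mol × 100.1 g/mol = 97,390 g.
(b) Rise: 97,390 g / 934,000 L × 1000 = 104.3 mg/L.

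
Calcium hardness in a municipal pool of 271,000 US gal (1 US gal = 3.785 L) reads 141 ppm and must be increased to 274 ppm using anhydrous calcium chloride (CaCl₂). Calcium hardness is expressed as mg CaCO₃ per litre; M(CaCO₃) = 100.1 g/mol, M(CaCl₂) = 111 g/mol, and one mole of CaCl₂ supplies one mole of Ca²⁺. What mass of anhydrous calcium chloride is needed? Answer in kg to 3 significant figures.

Volume: 271,000 US gal × 3.785 L/gal = 1,025,735 L.
Hardness to add: (274 − 141) = 133 mg/L as CaCO₃ × 1,025,735 L = 136,400 g as CaCO₃.
Moles of Ca²⁺ (1 mol Ca²⁺ ≡ 1 mol CaCO₃): 136,400 / 100.1 g/mol = 1363 mol.
Mass of CaCl₂: 1363 × 111 = 151,300 g.

151 kg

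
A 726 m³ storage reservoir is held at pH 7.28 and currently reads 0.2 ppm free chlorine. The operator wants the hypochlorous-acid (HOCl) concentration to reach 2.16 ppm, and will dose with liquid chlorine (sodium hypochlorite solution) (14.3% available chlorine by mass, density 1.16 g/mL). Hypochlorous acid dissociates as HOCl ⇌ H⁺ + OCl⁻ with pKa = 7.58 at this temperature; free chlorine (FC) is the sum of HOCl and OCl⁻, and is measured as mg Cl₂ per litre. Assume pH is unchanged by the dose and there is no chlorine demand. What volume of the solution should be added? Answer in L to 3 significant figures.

Volume: 726 m³ = 726,000 L.
[OCl⁻]/[HOCl] = 10^(pH − pKa) = 10^(7.28 − 7.58) = 0.5012; fraction as HOCl = 1/(1 + 0.5012) = 0.6661.
Free chlorine required for 2.16 ppm HOCl: 2.16 / 0.6661 = 3.243 ppm.
FC to add: 3.243 − 0.2 = 3.043 mg/L as Cl₂.
Cl₂ equivalent: 3.043 mg/L × 726,000 L = 2209 g.
Product at 14.3% available Cl: 2209 / 0.143 = 15,450 g.
Volume: 15,450 g ÷ 1.16 g/mL = 13,320 mL.

13.3 L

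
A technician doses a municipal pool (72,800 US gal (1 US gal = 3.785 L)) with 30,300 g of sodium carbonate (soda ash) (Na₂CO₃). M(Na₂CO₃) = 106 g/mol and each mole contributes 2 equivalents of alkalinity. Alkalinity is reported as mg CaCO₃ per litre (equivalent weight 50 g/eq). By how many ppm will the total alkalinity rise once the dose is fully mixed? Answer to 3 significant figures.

Volume: 72,800 US gal × 3.785 L/gal = 275,548 L.
Moles of Na₂CO₃: 30,300 g ÷ 106 g/mol = 285.8 mol → 571.7 eq of alkalinity.
As CaCO₃: 571.7 eq × 50 g/eq = 28,580 g.
Rise: 28,580 g / 275,548 L × 1000 = 103.7 mg/L.

104 ppm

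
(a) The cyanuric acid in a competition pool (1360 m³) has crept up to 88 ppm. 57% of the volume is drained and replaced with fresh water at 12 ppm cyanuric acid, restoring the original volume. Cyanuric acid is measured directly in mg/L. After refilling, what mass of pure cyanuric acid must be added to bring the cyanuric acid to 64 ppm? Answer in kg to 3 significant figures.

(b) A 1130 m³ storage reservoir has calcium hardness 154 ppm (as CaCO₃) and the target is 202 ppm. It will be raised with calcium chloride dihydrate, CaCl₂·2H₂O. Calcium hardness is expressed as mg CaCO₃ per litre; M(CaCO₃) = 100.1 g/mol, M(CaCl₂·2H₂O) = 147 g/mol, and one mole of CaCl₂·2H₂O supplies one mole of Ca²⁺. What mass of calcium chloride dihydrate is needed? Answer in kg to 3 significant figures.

(a) 26.3 kg; (b) 79.7 kg

(a) Volume: 1360 m³ = 1,360,000 L.
(a) After draining 57% and refilling: 88 × 0.43 + 12 × 0.57 = 44.68 ppm.
(a) Deficit to target: 64 − 44.68 = 19.32 mg/L.
(a) Mass: 19.32 mg/L × 1,360,000 L = 26,280 g cyanuric acid.

(b) Volume: 1130 m³ = 1,130,000 L.
(b) Hardness to add: (202 − 154) = 48 mg/L as CaCO₃ × 1,130,000 L = 54,240 g as CaCO₃.
(b) Moles of Ca²⁺ (1 mol Ca²⁺ ≡ 1 mol CaCO₃): 54,240 / 100.1 g/mol = 541.9 mol.
(b) Mass of CaCl₂·2H₂O: 541.9 × 147 = 79,650 g.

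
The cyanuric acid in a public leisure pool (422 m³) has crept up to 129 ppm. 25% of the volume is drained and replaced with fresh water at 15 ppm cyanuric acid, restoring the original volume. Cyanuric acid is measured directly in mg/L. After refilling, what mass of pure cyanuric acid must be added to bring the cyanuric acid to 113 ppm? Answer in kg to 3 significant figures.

5.28 kg

Volume: 422 m³ = 422,000 L.
After draining 25% and refilling: 129 × 0.75 + 15 × 0.25 = 100.5 ppm.
Deficit to target: 113 − 100.5 = 12.5 mg/L.
Mass: 12.5 mg/L × 422,000 L = 5275 g cyanuric acid.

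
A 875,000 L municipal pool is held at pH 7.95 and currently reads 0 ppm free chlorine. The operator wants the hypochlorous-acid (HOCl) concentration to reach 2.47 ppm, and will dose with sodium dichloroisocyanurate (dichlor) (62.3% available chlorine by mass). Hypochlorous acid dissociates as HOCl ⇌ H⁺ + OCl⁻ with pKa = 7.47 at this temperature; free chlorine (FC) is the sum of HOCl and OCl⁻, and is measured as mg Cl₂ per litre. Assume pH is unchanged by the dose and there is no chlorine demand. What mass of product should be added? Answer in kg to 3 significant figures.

[OCl⁻]/[HOCl] = 10^(pH − pKa) = 10^(7.95 − 7.47) = 3.02; fraction as HOCl = 1/(1 + 3.02) = 0.2488.
Free chlorine required for 2.47 ppm HOCl: 2.47 / 0.2488 = 9.929 ppm.
FC to add: 9.929 − 0 = 9.929 mg/L as Cl₂.
Cl₂ equivalent: 9.929 mg/L × 875,000 L = 8688 g.
Product at 62.3% available Cl: 8688 / 0.623 = 13,950 g.

13.9 kg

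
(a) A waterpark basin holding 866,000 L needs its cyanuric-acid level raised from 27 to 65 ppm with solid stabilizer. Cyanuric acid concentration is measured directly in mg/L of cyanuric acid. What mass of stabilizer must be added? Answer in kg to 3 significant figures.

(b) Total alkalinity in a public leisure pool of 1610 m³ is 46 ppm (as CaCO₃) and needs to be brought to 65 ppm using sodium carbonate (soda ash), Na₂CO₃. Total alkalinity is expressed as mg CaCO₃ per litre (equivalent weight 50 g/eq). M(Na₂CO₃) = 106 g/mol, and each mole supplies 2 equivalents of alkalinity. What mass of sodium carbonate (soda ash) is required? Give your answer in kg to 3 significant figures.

(a) CYA to add: (65 − 27) = 38 mg/L × 866,000 L = 32,910 g cyanuric acid.

(b) Volume: 1610 m³ = 1,610,000 L.
(b) Alkalinity to add: (65 − 46) = 19 mg/L as CaCO₃ × 1,610,000 L = 30,590 g as CaCO₃.
(b) Equivalents: 30,590 g ÷ 50 g/eq = 611.8 eq.
(b) Each mole of Na₂CO₃ supplies 2 eq, so 611.8 / 2 = 305.9 mol.
(b) Mass: 305.9 mol × 106 g/mol = 32,430 g.

(a) 32.9 kg; (b) 32.4 kg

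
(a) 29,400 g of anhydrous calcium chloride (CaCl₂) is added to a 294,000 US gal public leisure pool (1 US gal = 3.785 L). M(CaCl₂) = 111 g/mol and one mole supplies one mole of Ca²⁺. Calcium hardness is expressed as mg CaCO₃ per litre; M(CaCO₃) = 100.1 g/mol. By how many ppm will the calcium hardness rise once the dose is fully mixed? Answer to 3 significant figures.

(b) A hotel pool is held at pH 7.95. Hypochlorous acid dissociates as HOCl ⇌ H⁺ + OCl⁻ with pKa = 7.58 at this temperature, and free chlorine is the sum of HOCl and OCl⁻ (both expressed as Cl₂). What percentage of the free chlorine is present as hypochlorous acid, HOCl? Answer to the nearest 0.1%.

(a) Volume: 294,000 US gal × 3.785 L/gal = 1,112,790 L.
(a) Moles of Ca²⁺: 29,400 g ÷ 111 g/mol = 264.9 mol.
(a) As CaCO₃: 264.9 mol × 100.1 g/mol = 26,510 g.
(a) Rise: 26,510 g / 1,112,790 L × 1000 = 23.83 mg/L.

(b) [OCl⁻]/[HOCl] = 10^(pH − pKa) = 10^(7.95 − 7.58) = 10^0.37 = 2.344.
(b) Fraction as HOCl = 1 / (1 + 2.344) = 0.299.

(a) 23.8 ppm; (b) 29.9%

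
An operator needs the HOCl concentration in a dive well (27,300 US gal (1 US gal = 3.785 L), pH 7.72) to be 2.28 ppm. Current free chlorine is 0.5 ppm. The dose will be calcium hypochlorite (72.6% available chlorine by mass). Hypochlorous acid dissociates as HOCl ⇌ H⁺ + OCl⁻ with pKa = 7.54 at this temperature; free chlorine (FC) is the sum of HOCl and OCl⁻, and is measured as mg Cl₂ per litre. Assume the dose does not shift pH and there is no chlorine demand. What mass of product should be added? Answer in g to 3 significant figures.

745 g

Volume: 27,300 US gal × 3.785 L/gal = 103,330 L.
[OCl⁻]/[HOCl] = 10^(pH − pKa) = 10^(7.72 − 7.54) = 1.514; fraction as HOCl = 1/(1 + 1.514) = 0.3978.
Free chlorine required for 2.28 ppm HOCl: 2.28 / 0.3978 = 5.731 ppm.
FC to add: 5.731 − 0.5 = 5.231 mg/L as Cl₂.
Cl₂ equivalent: 5.231 mg/L × 103,330 L = 540.5 g.
Product at 72.6% available Cl: 540.5 / 0.726 = 744.5 g.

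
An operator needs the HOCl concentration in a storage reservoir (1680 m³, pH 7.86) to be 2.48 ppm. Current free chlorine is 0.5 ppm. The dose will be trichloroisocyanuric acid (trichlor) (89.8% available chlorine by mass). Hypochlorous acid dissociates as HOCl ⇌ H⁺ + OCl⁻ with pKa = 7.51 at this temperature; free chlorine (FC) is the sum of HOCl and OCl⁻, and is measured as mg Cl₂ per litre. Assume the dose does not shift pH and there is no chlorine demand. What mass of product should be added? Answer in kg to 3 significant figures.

Volume: 1680 m³ = 1,680,000 L.
[OCl⁻]/[HOCl] = 10^(pH − pKa) = 10^(7.86 − 7.51) = 2.239; fraction as HOCl = 1/(1 + 2.239) = 0.3088.
Free chlorine required for 2.48 ppm HOCl: 2.48 / 0.3088 = 8.032 ppm.
FC to add: 8.032 − 0.5 = 7.532 mg/L as Cl₂.
Cl₂ equivalent: 7.532 mg/L × 1,680,000 L = 12,650 g.
Product at 89.8% available Cl: 12,650 / 0.898 = 14,090 g.

14.1 kg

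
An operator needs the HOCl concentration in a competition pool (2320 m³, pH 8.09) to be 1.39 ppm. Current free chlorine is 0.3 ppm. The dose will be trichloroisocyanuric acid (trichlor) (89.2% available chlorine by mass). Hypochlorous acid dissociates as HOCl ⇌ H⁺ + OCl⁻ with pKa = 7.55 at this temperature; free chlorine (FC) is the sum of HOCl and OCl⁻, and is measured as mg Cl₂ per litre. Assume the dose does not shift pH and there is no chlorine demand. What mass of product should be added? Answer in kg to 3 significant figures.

15.4 kg

Volume: 2320 m³ = 2,320,000 L.
[OCl⁻]/[HOCl] = 10^(pH − pKa) = 10^(8.09 − 7.55) = 3.467; fraction as HOCl = 1/(1 + 3.467) = 0.2238.
Free chlorine required for 1.39 ppm HOCl: 1.39 / 0.2238 = 6.21 ppm.
FC to add: 6.21 − 0.3 = 5.91 mg/L as Cl₂.
Cl₂ equivalent: 5.91 mg/L × 2,320,000 L = 13,710 g.
Product at 89.2% available Cl: 13,710 / 0.892 = 15,370 g.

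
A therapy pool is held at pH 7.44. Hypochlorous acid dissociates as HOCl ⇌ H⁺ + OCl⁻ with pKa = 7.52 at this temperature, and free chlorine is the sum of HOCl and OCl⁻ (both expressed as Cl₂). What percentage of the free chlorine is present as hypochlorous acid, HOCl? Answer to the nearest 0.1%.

[OCl⁻]/[HOCl] = 10^(pH − pKa) = 10^(7.44 − 7.52) = 10^-0.08 = 0.8318.
Fraction as HOCl = 1 / (1 + 0.8318) = 0.5459.

54.6%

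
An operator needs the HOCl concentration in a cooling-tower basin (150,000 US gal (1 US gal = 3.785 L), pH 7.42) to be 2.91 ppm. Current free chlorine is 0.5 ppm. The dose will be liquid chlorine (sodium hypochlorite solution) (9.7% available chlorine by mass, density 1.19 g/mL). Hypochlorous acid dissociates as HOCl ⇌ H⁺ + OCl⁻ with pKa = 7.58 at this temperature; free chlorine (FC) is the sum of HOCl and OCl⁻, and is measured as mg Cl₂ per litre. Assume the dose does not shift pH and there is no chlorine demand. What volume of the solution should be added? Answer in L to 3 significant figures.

Volume: 150,000 US gal × 3.785 L/gal = 567,750 L.
[OCl⁻]/[HOCl] = 10^(pH − pKa) = 10^(7.42 − 7.58) = 0.6918; fraction as HOCl = 1/(1 + 0.6918) = 0.5911.
Free chlorine required for 2.91 ppm HOCl: 2.91 / 0.5911 = 4.923 ppm.
FC to add: 4.923 − 0.5 = 4.423 mg/L as Cl₂.
Cl₂ equivalent: 4.423 mg/L × 567,750 L = 2511 g.
Product at 9.7% available Cl: 2511 / 0.097 = 25,890 g.
Volume: 25,890 g ÷ 1.19 g/mL = 21,760 mL.

21.8 L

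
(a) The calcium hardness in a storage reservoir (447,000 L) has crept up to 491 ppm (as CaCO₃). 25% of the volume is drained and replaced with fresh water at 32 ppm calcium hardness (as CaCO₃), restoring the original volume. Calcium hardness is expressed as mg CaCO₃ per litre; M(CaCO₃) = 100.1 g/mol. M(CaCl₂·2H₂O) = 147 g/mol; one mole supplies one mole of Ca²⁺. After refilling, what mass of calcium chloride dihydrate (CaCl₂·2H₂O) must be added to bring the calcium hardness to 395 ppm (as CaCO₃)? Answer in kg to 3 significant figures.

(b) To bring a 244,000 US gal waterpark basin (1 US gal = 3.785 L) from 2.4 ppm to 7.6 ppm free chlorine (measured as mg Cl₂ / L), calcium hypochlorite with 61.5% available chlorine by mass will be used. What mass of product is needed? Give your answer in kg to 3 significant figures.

(a) After draining 25% and refilling: 491 × 0.75 + 32 × 0.25 = 376.25 ppm.
(a) Deficit to target: 395 − 376.25 = 18.75 mg/L.
(a) As CaCO₃: 18.75 mg/L × 447,000 L = 8381 g; ÷ 100.1 = 83.73 mol Ca²⁺.
(a) Mass: 83.73 × 147 = 12,310 g.

(b) Volume: 244,000 US gal × 3.785 L/gal = 923,540 L.
(b) Chlorine deficit: 7.6 − 2.4 = 5.2 ppm = 5.2 mg/L as Cl₂.
(b) Cl₂ equivalent needed: 5.2 mg/L × 923,540 L = 4,802,000 mg = 4802 g.
(b) Product at 61.5% available chlorine: 4802 / 0.615 = 7809 g.

(a) 12.3 kg; (b) 7.81 kg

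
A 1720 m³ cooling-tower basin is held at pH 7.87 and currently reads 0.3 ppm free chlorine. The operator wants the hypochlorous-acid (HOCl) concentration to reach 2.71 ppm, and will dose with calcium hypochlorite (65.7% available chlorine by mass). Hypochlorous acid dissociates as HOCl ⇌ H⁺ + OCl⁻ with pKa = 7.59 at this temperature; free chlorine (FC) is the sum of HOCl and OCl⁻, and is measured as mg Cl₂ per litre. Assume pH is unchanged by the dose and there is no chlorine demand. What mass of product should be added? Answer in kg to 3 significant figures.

19.8 kg

Volume: 1720 m³ = 1,720,000 L.
[OCl⁻]/[HOCl] = 10^(pH − pKa) = 10^(7.87 − 7.59) = 1.905; fraction as HOCl = 1/(1 + 1.905) = 0.3442.
Free chlorine required for 2.71 ppm HOCl: 2.71 / 0.3442 = 7.874 ppm.
FC to add: 7.874 − 0.3 = 7.574 mg/L as Cl₂.
Cl₂ equivalent: 7.574 mg/L × 1,720,000 L = 13,030 g.
Product at 65.7% available Cl: 13,030 / 0.657 = 19,830 g.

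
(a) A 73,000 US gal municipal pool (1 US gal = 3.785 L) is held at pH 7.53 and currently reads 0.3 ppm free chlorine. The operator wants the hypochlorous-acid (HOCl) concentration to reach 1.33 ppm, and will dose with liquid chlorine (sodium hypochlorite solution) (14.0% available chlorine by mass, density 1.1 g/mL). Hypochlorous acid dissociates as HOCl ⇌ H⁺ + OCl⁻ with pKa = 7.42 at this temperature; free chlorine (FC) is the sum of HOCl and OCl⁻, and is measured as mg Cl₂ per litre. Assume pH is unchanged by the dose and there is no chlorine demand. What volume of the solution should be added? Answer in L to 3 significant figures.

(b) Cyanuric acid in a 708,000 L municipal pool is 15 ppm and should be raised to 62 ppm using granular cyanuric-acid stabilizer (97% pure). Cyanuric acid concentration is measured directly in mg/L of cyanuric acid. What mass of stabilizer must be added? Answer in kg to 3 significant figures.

(a) Volume: 73,000 US gal × 3.785 L/gal = 276,305 L.
(a) [OCl⁻]/[HOCl] = 10^(pH − pKa) = 10^(7.53 − 7.42) = 1.288; fraction as HOCl = 1/(1 + 1.288) = 0.437.
(a) Free chlorine required for 1.33 ppm HOCl: 1.33 / 0.437 = 3.043 ppm.
(a) FC to add: 3.043 − 0.3 = 2.743 mg/L as Cl₂.
(a) Cl₂ equivalent: 2.743 mg/L × 276,305 L = 758 g.
(a) Product at 14.0% available Cl: 758 / 0.14 = 5414 g.
(a) Volume: 5414 g ÷ 1.1 g/mL = 4922 mL.

(b) CYA to add: (62 − 15) = 47 mg/L × 708,000 L = 33,280 g cyanuric acid.
(b) At 97% purity: 33,280 / 0.97 = 34,310 g product.

(a) 4.92 L; (b) 34.3 kg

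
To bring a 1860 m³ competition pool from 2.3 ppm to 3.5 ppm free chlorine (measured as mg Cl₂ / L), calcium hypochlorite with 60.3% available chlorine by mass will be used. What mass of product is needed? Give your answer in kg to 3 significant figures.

3.70 kg

Volume: 1860 m³ = 1,860,000 L.
Chlorine deficit: 3.5 − 2.3 = 1.2 ppm = 1.2 mg/L as Cl₂.
Cl₂ equivalent needed: 1.2 mg/L × 1,860,000 L = 2,232,000 mg = 2232 g.
Product at 60.3% available chlorine: 2232 / 0.603 = 3701 g.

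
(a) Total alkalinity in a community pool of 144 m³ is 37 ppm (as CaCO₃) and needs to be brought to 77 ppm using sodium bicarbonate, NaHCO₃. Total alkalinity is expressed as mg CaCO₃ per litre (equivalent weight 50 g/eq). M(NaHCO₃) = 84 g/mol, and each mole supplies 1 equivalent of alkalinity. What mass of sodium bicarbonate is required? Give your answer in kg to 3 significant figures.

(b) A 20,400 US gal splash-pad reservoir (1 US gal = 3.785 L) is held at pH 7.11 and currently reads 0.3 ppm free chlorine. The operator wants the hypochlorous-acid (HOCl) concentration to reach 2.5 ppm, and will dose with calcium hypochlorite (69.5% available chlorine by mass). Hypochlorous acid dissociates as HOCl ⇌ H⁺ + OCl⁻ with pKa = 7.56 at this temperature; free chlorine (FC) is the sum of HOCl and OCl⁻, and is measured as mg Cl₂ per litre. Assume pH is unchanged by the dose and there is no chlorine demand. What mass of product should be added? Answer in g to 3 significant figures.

(a) 9.68 kg; (b) 343 g

(a) Volume: 144 m³ = 144,000 L.
(a) Alkalinity to add: (77 − 37) = 40 mg/L as CaCO₃ × 144,000 L = 5760 g as CaCO₃.
(a) Equivalents: 5760 g ÷ 50 g/eq = 115.2 eq.
(a) NaHCO₃ supplies 1 eq per mole → 115.2 mol.
(a) Mass: 115.2 mol × 84 g/mol = 9677 g.

(b) Volume: 20,400 US gal × 3.785 L/gal = 77,214 L.
(b) [OCl⁻]/[HOCl] = 10^(pH − pKa) = 10^(7.11 − 7.56) = 0.3548; fraction as HOCl = 1/(1 + 0.3548) = 0.7381.
(b) Free chlorine required for 2.5 ppm HOCl: 2.5 / 0.7381 = 3.387 ppm.
(b) FC to add: 3.387 − 0.3 = 3.087 mg/L as Cl₂.
(b) Cl₂ equivalent: 3.087 mg/L × 77,214 L = 238.4 g.
(b) Product at 69.5% available Cl: 238.4 / 0.695 = 343 g.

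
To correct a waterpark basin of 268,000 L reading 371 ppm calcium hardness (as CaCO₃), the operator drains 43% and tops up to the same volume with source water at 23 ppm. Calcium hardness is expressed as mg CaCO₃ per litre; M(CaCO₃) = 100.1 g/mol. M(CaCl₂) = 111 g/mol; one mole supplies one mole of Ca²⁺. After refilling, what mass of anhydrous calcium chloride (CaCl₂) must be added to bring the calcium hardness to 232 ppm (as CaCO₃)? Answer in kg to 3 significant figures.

After draining 43% and refilling: 371 × 0.57 + 23 × 0.43 = 221.36 ppm.
Deficit to target: 232 − 221.36 = 10.64 mg/L.
As CaCO₃: 10.64 mg/L × 268,000 L = 2852 g; ÷ 100.1 = 28.49 mol Ca²⁺.
Mass: 28.49 × 111 = 3162 g.

3.16 kg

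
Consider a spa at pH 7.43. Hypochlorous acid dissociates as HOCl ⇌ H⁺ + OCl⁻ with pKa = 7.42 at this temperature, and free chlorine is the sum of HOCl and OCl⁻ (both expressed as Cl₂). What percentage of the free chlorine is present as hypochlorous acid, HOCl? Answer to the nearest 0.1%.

[OCl⁻]/[HOCl] = 10^(pH − pKa) = 10^(7.43 − 7.42) = 10^0.01 = 1.023.
Fraction as HOCl = 1 / (1 + 1.023) = 0.4942.

49.4%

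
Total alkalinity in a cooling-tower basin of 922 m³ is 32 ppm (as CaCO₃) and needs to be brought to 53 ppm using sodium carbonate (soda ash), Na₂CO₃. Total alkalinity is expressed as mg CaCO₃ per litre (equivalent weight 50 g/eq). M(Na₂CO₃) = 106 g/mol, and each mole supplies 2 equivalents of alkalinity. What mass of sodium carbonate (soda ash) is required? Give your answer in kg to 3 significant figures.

Volume: 922 m³ = 922,000 L.
Alkalinity to add: (53 − 32) = 21 mg/L as CaCO₃ × 922,000 L = 19,360 g as CaCO₃.
Equivalents: 19,360 g ÷ 50 g/eq = 387.2 eq.
Each mole of Na₂CO₃ supplies 2 eq, so 387.2 / 2 = 193.6 mol.
Mass: 193.6 mol × 106 g/mol = 20,520 g.

20.5 kg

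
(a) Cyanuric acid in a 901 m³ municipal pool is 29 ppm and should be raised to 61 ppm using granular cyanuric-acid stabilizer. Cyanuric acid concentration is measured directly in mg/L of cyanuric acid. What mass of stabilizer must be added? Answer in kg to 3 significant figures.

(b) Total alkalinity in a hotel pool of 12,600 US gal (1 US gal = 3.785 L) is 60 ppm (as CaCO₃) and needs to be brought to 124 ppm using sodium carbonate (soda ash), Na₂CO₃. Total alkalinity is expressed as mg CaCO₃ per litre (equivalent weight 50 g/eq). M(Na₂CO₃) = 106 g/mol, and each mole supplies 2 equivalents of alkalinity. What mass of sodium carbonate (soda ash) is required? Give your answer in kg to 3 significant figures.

(a) 28.8 kg; (b) 3.24 kg

(a) Volume: 901 m³ = 901,000 L.
(a) CYA to add: (61 − 29) = 32 mg/L × 901,000 L = 28,830 g cyanuric acid.

(b) Volume: 12,600 US gal × 3.785 L/gal = 47,691 L.
(b) Alkalinity to add: (124 − 60) = 64 mg/L as CaCO₃ × 47,691 L = 3052 g as CaCO₃.
(b) Equivalents: 3052 g ÷ 50 g/eq = 61.04 eq.
(b) Each mole of Na₂CO₃ supplies 2 eq, so 61.04 / 2 = 30.52 mol.
(b) Mass: 30.52 mol × 106 g/mol = 3235 g.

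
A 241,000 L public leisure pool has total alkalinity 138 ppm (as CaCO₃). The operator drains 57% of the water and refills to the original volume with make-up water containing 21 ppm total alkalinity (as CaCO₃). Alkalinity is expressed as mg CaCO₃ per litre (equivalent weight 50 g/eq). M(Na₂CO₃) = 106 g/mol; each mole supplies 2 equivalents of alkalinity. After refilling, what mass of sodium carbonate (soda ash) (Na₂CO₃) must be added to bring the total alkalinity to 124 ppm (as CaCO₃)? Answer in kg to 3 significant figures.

After draining 57% and refilling: 138 × 0.43 + 21 × 0.57 = 71.31 ppm.
Deficit to target: 124 − 71.31 = 52.69 mg/L.
As CaCO₃: 52.69 mg/L × 241,000 L = 12,700 g; ÷ 50 g/eq ÷ 2 = 127 mol Na₂CO₃.
Mass: 127 × 106 = 13,460 g.

13.5 kg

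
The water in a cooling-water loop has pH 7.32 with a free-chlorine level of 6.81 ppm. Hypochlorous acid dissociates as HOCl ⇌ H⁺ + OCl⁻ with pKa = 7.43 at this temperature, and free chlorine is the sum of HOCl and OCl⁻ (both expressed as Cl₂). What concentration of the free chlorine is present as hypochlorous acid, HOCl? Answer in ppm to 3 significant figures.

[OCl⁻]/[HOCl] = 10^(pH − pKa) = 10^(7.32 − 7.43) = 10^-0.11 = 0.7762.
Fraction as HOCl = 1 / (1 + 0.7762) = 0.563.
HOCl = 0.563 × 6.81 ppm = 3.834 ppm.

3.83 ppm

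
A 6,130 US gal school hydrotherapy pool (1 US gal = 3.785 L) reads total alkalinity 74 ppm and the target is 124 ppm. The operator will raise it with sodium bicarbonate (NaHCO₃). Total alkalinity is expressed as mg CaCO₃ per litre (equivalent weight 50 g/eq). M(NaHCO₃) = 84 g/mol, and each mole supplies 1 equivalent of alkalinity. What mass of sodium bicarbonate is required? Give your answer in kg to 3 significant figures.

1.95 kg

Volume: 6,130 US gal × 3.785 L/gal = 23,202 L.
Alkalinity to add: (124 − 74) = 50 mg/L as CaCO₃ × 23,202 L = 1160 g as CaCO₃.
Equivalents: 1160 g ÷ 50 g/eq = 23.2 eq.
NaHCO₃ supplies 1 eq per mole → 23.2 mol.
Mass: 23.2 mol × 84 g/mol = 1949 g.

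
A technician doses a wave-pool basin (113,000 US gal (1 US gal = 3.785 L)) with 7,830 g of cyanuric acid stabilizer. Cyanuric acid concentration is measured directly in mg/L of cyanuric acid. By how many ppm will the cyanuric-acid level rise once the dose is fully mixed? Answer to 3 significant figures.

Volume: 113,000 US gal × 3.785 L/gal = 427,705 L.
Rise: 7,830 g / 427,705 L × 1000 = 18.31 mg/L.

18.3 ppm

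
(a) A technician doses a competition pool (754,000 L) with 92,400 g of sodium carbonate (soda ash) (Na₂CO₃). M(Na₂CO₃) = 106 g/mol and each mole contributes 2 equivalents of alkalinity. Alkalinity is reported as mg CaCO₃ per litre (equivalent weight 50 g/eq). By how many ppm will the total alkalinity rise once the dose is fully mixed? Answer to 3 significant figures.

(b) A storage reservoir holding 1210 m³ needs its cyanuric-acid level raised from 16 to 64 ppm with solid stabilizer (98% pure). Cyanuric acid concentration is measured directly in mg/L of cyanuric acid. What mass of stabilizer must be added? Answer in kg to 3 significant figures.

(a) Moles of Na₂CO₃: 92,400 g ÷ 106 g/mol = 871.7 mol → 1743 eq of alkalinity.
(a) As CaCO₃: 1743 eq × 50 g/eq = 87,170 g.
(a) Rise: 87,170 g / 754,000 L × 1000 = 115.6 mg/L.

(b) Volume: 1210 m³ = 1,210,000 L.
(b) CYA to add: (64 − 16) = 48 mg/L × 1,210,000 L = 58,080 g cyanuric acid.
(b) At 98% purity: 58,080 / 0.98 = 59,270 g product.

(a) 116 ppm; (b) 59.3 kg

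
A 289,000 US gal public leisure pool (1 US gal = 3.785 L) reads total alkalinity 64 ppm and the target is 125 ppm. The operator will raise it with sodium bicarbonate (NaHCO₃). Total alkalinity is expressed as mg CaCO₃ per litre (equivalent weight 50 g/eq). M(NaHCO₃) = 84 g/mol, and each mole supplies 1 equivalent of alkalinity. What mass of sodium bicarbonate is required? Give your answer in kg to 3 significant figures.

Volume: 289,000 US gal × 3.785 L/gal = 1,093,865 L.
Alkalinity to add: (125 − 64) = 61 mg/L as CaCO₃ × 1,093,865 L = 66,730 g as CaCO₃.
Equivalents: 66,730 g ÷ 50 g/eq = 1335 eq.
NaHCO₃ supplies 1 eq per mole → 1335 mol.
Mass: 1335 mol × 84 g/mol = 112,100 g.

112 kg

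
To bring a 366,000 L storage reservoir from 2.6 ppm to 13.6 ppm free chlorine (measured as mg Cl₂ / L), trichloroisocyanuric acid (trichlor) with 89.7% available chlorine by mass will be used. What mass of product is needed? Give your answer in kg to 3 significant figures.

4.49 kg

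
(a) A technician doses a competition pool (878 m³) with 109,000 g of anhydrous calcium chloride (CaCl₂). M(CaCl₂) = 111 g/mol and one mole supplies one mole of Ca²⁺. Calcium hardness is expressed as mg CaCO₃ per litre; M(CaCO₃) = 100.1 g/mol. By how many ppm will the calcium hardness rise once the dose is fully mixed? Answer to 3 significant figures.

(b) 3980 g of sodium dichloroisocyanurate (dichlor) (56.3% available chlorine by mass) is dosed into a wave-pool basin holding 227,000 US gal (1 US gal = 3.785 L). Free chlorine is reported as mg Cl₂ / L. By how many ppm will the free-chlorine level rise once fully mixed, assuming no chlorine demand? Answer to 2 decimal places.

(a) 112 ppm; (b) 2.61 ppm

(a) Volume: 878 m³ = 878,000 L.
(a) Moles of Ca²⁺: 109,000 g ÷ 111 g/mol = 982 mol.
(a) As CaCO₃: 982 mol × 100.1 g/mol = 98,300 g.
(a) Rise: 98,300 g / 878,000 L × 1000 = 112 mg/L.

(b) Volume: 227,000 US gal × 3.785 L/gal = 859,195 L.
(b) Available chlorine delivered: 3980 g × 0.563 = 2241 g as Cl₂.
(b) Concentration rise: 2241 g / 859,195 L = 2.608 mg/L = 2.61 ppm.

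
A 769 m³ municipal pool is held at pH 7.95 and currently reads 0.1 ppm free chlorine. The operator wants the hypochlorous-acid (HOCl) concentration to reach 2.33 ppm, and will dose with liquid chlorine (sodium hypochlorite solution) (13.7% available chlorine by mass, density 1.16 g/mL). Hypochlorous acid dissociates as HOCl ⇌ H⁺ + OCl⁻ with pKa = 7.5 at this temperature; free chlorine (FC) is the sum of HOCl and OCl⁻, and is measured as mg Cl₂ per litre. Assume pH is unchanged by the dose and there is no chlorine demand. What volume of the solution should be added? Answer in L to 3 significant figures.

Volume: 769 m³ = 769,000 L.
[OCl⁻]/[HOCl] = 10^(pH − pKa) = 10^(7.95 − 7.5) = 2.818; fraction as HOCl = 1/(1 + 2.818) = 0.2619.
Free chlorine required for 2.33 ppm HOCl: 2.33 / 0.2619 = 8.897 ppm.
FC to add: 8.897 − 0.1 = 8.797 mg/L as Cl₂.
Cl₂ equivalent: 8.797 mg/L × 769,000 L = 6765 g.
Product at 13.7% available Cl: 6765 / 0.137 = 49,380 g.
Volume: 49,380 g ÷ 1.16 g/mL = 42,570 mL.

42.6 L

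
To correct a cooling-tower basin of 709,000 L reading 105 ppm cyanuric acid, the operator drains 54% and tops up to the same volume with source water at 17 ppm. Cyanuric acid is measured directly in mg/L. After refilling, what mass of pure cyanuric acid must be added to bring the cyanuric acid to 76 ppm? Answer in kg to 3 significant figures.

13.1 kg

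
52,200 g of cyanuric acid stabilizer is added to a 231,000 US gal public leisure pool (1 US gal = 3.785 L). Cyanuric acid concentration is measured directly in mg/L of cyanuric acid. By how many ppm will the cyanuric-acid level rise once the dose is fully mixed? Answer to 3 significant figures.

Volume: 231,000 US gal × 3.785 L/gal = 874,335 L.
Rise: 52,200 g / 874,335 L × 1000 = 59.7 mg/L.

59.7 ppm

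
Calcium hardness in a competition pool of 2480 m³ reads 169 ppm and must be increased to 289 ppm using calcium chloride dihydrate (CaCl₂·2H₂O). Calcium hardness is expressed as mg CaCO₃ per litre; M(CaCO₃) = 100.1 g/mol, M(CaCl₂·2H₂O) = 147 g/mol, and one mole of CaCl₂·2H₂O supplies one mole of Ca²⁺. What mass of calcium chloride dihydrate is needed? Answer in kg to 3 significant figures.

437 kg

Volume: 2480 m³ = 2,480,000 L.
Hardness to add: (289 − 169) = 120 mg/L as CaCO₃ × 2,480,000 L = 297,600 g as CaCO₃.
Moles of Ca²⁺ (1 mol Ca²⁺ ≡ 1 mol CaCO₃): 297,600 / 100.1 g/mol = 2973 mol.
Mass of CaCl₂·2H₂O: 2973 × 147 = 437,000 g.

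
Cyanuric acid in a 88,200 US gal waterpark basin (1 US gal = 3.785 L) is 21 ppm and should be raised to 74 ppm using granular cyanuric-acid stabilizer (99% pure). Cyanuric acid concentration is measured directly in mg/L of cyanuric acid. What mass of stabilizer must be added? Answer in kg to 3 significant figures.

Volume: 88,200 US gal × 3.785 L/gal = 333,837 L.
CYA to add: (74 − 21) = 53 mg/L × 333,837 L = 17,690 g cyanuric acid.
At 99% purity: 17,690 / 0.99 = 17,870 g product.

17.9 kg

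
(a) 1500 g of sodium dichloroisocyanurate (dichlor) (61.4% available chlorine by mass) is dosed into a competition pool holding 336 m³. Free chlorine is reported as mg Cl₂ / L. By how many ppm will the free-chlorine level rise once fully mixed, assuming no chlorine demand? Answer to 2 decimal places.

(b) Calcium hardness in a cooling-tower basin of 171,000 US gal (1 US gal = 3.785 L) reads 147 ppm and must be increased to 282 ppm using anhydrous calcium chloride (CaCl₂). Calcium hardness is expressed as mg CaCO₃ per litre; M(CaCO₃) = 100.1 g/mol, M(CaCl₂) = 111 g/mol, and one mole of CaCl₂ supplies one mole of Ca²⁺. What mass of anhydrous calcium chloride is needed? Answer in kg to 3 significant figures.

(a) 2.74 ppm; (b) 96.9 kg

(a) Volume: 336 m³ = 336,000 L.
(a) Available chlorine delivered: 1500 g × 0.614 = 921 g as Cl₂.
(a) Concentration rise: 921 g / 336,000 L = 2.741 mg/L = 2.74 ppm.

(b) Volume: 171,000 US gal × 3.785 L/gal = 647,235 L.
(b) Hardness to add: (282 − 147) = 135 mg/L as CaCO₃ × 647,235 L = 87,380 g as CaCO₃.
(b) Moles of Ca²⁺ (1 mol Ca²⁺ ≡ 1 mol CaCO₃): 87,380 / 100.1 g/mol = 872.9 mol.
(b) Mass of CaCl₂: 872.9 × 111 = 96,890 g.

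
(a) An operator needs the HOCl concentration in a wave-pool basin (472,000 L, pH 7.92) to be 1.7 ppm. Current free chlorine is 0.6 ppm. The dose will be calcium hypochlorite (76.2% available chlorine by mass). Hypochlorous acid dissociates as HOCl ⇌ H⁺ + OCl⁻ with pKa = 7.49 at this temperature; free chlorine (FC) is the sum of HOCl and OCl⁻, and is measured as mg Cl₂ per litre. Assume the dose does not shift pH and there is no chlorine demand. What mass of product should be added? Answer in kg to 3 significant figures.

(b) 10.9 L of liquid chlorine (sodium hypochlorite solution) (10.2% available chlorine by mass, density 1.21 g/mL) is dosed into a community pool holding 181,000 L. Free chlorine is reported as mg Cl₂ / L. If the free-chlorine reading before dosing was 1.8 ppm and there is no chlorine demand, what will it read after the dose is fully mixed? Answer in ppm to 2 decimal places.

(a) 3.52 kg; (b) 9.23 ppm

(a) [OCl⁻]/[HOCl] = 10^(pH − pKa) = 10^(7.92 − 7.49) = 2.692; fraction as HOCl = 1/(1 + 2.692) = 0.2709.
(a) Free chlorine required for 1.7 ppm HOCl: 1.7 / 0.2709 = 6.276 ppm.
(a) FC to add: 6.276 − 0.6 = 5.676 mg/L as Cl₂.
(a) Cl₂ equivalent: 5.676 mg/L × 472,000 L = 2679 g.
(a) Product at 76.2% available Cl: 2679 / 0.762 = 3516 g.

(b) Mass of solution: 10.9 L × 1000 mL/L × 1.21 g/mL = 13,190 g.
(b) Available chlorine delivered: 13,190 g × 0.102 = 1345 g as Cl₂.
(b) Concentration rise: 1345 g / 181,000 L = 7.432 mg/L = 7.43 ppm.
(b) Final FC: 1.8 + 7.43 = 9.23 ppm.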